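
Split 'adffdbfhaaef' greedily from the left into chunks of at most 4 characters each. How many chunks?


'adffdbfhaaef' has 12 characters.
Chunking with max size 4:
  Chunk 1: 'adff' (positions 0-3)
  Chunk 2: 'dbfh' (positions 4-7)
  Chunk 3: 'aaef' (positions 8-11)
Total chunks: ceil(12 / 4) = 3

3


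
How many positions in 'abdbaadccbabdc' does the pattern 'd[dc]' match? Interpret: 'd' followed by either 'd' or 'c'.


Pattern: d[dc] means 'd' followed by either 'd' or 'c'.
Scanning 'abdbaadccbabdc' position-by-position:
  Pos 0: window 'ab' -> no
  Pos 1: window 'bd' -> no
  Pos 2: window 'db' -> no
  Pos 3: window 'ba' -> no
  Pos 4: window 'aa' -> no
  Pos 5: window 'ad' -> no
  Pos 6: window 'dc' -> MATCH
  Pos 7: window 'cc' -> no
  Pos 8: window 'cb' -> no
  Pos 9: window 'ba' -> no
  Pos 10: window 'ab' -> no
  Pos 11: window 'bd' -> no
  Pos 12: window 'dc' -> MATCH
  Pos 13: window 'c' -> no
Total matches: 2

2


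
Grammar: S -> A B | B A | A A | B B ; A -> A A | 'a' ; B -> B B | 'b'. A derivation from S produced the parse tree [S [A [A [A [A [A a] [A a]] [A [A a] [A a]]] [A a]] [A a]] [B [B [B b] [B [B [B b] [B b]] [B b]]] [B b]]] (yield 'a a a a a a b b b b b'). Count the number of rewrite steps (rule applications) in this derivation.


Every bracketed nonterminal node [X ...] in the tree is produced by exactly one rule application.
Reading the tree off as a leftmost derivation:
  Step 1: S  =>  A B   (applied S -> A B)
  Step 2: A B  =>  A A B   (applied A -> A A)
  Step 3: A A B  =>  A A A B   (applied A -> A A)
  Step 4: A A A B  =>  A A A A B   (applied A -> A A)
  Step 5: A A A A B  =>  A A A A A B   (applied A -> A A)
  Step 6: A A A A A B  =>  a A A A A B   (applied A -> a)
  Step 7: a A A A A B  =>  a a A A A B   (applied A -> a)
  Step 8: a a A A A B  =>  a a A A A A B   (applied A -> A A)
  Step 9: a a A A A A B  =>  a a a A A A B   (applied A -> a)
  Step 10: a a a A A A B  =>  a a a a A A B   (applied A -> a)
  Step 11: a a a a A A B  =>  a a a a a A B   (applied A -> a)
  Step 12: a a a a a A B  =>  a a a a a a B   (applied A -> a)
  Step 13: a a a a a a B  =>  a a a a a a B B   (applied B -> B B)
  Step 14: a a a a a a B B  =>  a a a a a a B B B   (applied B -> B B)
  Step 15: a a a a a a B B B  =>  a a a a a a b B B   (applied B -> b)
  Step 16: a a a a a a b B B  =>  a a a a a a b B B B   (applied B -> B B)
  Step 17: a a a a a a b B B B  =>  a a a a a a b B B B B   (applied B -> B B)
  Step 18: a a a a a a b B B B B  =>  a a a a a a b b B B B   (applied B -> b)
  Step 19: a a a a a a b b B B B  =>  a a a a a a b b b B B   (applied B -> b)
  Step 20: a a a a a a b b b B B  =>  a a a a a a b b b b B   (applied B -> b)
  Step 21: a a a a a a b b b b B  =>  a a a a a a b b b b b   (applied B -> b)
Final yield: a a a a a a b b b b b
Total rewrite steps: 21

21


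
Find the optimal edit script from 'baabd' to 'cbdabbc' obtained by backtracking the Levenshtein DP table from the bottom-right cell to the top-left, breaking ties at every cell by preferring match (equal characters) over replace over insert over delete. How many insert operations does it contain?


Edit distance = 4. Backtracking from cell (5, 7) with preference match > replace > insert > delete,
then listing the resulting alignment 'baabd' -> 'cbdabbc' left to right:
  Step 1: insert 'c' [insertion #1]
  Step 2: keep 'b'
  Step 3: insert 'd' [insertion #2]
  Step 4: keep 'a'
  Step 5: replace a->b
  Step 6: keep 'b'
  Step 7: replace d->c
Total insertions: 2

2


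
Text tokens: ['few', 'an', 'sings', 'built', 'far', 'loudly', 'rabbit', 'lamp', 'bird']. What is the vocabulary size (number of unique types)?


Listing all tokens and tracking unique types:
  Token 1: 'few' -> NEW (unique so far: 1)
  Token 2: 'an' -> NEW (unique so far: 2)
  Token 3: 'sings' -> NEW (unique so far: 3)
  Token 4: 'built' -> NEW (unique so far: 4)
  Token 5: 'far' -> NEW (unique so far: 5)
  Token 6: 'loudly' -> NEW (unique so far: 6)
  Token 7: 'rabbit' -> NEW (unique so far: 7)
  Token 8: 'lamp' -> NEW (unique so far: 8)
  Token 9: 'bird' -> NEW (unique so far: 9)
Unique types: ('an', 'bird', 'built', 'far', 'few', 'lamp', 'loudly', 'rabbit', 'sings')
Vocabulary size: 9

9


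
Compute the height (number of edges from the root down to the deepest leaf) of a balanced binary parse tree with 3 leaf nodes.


In a balanced binary tree with n leaves the deepest leaf is ceil(log2(n)) edges below the root.
log2(3) = 1.5850
ceil(1.5850) = 2
height (edges) = 2

2


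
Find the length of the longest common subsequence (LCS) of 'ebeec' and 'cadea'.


DP table for LCS of 'ebeec' and 'cadea':
       c  a  d  e  a
    0  0  0  0  0  0
  e 0  0  0  0  1  1
  b 0  0  0  0  1  1
  e 0  0  0  0  1  1
  e 0  0  0  0  1  1
  c 0  1  1  1  1  1
LCS: 'e'
LCS length = 1

1


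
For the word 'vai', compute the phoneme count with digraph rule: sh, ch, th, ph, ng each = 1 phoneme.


Parsing 'vai' greedily, digraphs first:
  'v' -> consonant phoneme (phonemes so far: 1)
  'a' -> vowel phoneme (phonemes so far: 2)
  'i' -> vowel phoneme (phonemes so far: 3)
Total phonemes: 3

3


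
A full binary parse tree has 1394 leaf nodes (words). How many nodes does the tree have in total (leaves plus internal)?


Leaf nodes (terminals): 1394
Internal nodes = n - 1 = 1394 - 1 = 1393
Total = leaves + internal = 1394 + 1393 = 2787

2787


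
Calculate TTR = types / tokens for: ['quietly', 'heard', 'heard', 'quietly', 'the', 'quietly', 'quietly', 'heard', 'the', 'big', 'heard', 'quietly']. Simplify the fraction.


Tokens: 12
Unique types: ('big', 'heard', 'quietly', 'the') = 4
TTR = 4/12
Simplify: divide both by 4 -> 1/3
TTR = 1/3

1/3


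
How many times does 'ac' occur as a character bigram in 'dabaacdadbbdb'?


Scanning 'dabaacdadbbdb' for bigram 'ac':
  Position 0: 'da' -> no
  Position 1: 'ab' -> no
  Position 2: 'ba' -> no
  Position 3: 'aa' -> no
  Position 4: 'ac' -> MATCH
  Position 5: 'cd' -> no
  Position 6: 'da' -> no
  Position 7: 'ad' -> no
  Position 8: 'db' -> no
  Position 9: 'bb' -> no
  Position 10: 'bd' -> no
  Position 11: 'db' -> no
Total matches: 1

1


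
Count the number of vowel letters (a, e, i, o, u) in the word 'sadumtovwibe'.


Scanning each character of 'sadumtovwibe':
  Position 1: 's' -> consonant (running count: 0)
  Position 2: 'a' -> vowel (running count: 1)
  Position 3: 'd' -> consonant (running count: 1)
  Position 4: 'u' -> vowel (running count: 2)
  Position 5: 'm' -> consonant (running count: 2)
  Position 6: 't' -> consonant (running count: 2)
  Position 7: 'o' -> vowel (running count: 3)
  Position 8: 'v' -> consonant (running count: 3)
  Position 9: 'w' -> consonant (running count: 3)
  Position 10: 'i' -> vowel (running count: 4)
  Position 11: 'b' -> consonant (running count: 4)
  Position 12: 'e' -> vowel (running count: 5)
Total vowels: 5

5


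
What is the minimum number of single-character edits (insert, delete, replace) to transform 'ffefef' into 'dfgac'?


Building DP table for s1='ffefef' (len 6) and s2='dfgac' (len 5):
       d  f  g  a  c
    0  1  2  3  4  5
  f 1  1  1  2  3  4
  f 2  2  1  2  3  4
  e 3  3  2  2  3  4
  f 4  4  3  3  3  4
  e 5  5  4  4  4  4
  f 6  6  5  5  5  5
Edit distance = dp[6][5] = 5

5


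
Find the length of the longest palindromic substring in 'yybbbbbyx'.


Scanning 'yybbbbbyx' for palindromic substrings.
Substring at positions 1-7: 'ybbbbby'.
Check: reverse('ybbbbby') = 'ybbbbby' -> palindrome confirmed.
Neighbouring characters ('y' / 'x') break symmetry, so it cannot extend further.
No longer palindromic substring exists; longest length = 7

7


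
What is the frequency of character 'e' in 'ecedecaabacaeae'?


Scanning 'ecedecaabacaeae' for 'e':
  Position 0: 'e' -> MATCH (count: 1)
  Position 2: 'e' -> MATCH (count: 2)
  Position 4: 'e' -> MATCH (count: 3)
  Position 12: 'e' -> MATCH (count: 4)
  Position 14: 'e' -> MATCH (count: 5)
Total occurrences of 'e': 5

5


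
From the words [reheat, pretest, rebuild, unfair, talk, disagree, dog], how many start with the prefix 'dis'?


Checking each word for prefix 'dis':
  'reheat' -> no (count: 0)
  'pretest' -> no (count: 0)
  'rebuild' -> no (count: 0)
  'unfair' -> no (count: 0)
  'talk' -> no (count: 0)
  'disagree' -> YES, starts with 'dis' (count: 1)
  'dog' -> no (count: 1)
Total with prefix 'dis': 1

1


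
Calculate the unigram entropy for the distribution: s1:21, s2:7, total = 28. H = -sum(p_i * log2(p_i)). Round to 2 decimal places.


Computing entropy H = -sum(p_i * log2(p_i)):
  s1: p = 21/28 = 0.7500, -p*log2(p) = 0.3113
  s2: p = 7/28 = 0.2500, -p*log2(p) = 0.5000
H = sum of terms = 0.8113
Rounded to 2 decimals: 0.81

0.81


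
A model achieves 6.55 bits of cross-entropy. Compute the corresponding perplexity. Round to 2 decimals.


Perplexity formula: PP = 2^H
H = 6.55
PP = 2^6.55
Decompose: 2^6.55 = 2^6 * 2^0.55
2^6 = 64, 2^0.55 ~ 1.4640857
PP ~ 64 * 1.4640857 = 93.7014848
Rounded to 2 decimals: 93.70

93.70


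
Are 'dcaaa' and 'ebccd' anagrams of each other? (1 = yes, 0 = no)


Sort characters of 'dcaaa': 'aaacd'
Sort characters of 'ebccd': 'bccde'
Sorted forms differ -> they are NOT anagrams
Result: 0

0


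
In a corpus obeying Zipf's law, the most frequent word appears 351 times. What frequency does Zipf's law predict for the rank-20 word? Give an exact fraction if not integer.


Zipf's law: freq(rank) = f1 / rank
f1 = 351, rank = 20
freq = 351 / 20
GCD(351, 20) = 1
Simplified: 351/20

351/20


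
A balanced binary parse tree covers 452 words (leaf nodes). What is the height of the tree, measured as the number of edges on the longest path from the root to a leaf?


In a balanced binary tree with n leaves the deepest leaf is ceil(log2(n)) edges below the root.
log2(452) = 8.8202
ceil(8.8202) = 9
height (edges) = 9

9


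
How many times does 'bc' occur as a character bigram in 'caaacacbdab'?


Scanning 'caaacacbdab' for bigram 'bc':
  Position 0: 'ca' -> no
  Position 1: 'aa' -> no
  Position 2: 'aa' -> no
  Position 3: 'ac' -> no
  Position 4: 'ca' -> no
  Position 5: 'ac' -> no
  Position 6: 'cb' -> no
  Position 7: 'bd' -> no
  Position 8: 'da' -> no
  Position 9: 'ab' -> no
Total matches: 0

0


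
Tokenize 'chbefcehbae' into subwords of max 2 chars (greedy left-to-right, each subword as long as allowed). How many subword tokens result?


'chbefcehbae' has 11 characters.
Chunking with max size 2:
  Chunk 1: 'ch' (positions 0-1)
  Chunk 2: 'be' (positions 2-3)
  Chunk 3: 'fc' (positions 4-5)
  Chunk 4: 'eh' (positions 6-7)
  Chunk 5: 'ba' (positions 8-9)
  Chunk 6: 'e' (positions 10-10)
Total chunks: ceil(11 / 2) = 6

6


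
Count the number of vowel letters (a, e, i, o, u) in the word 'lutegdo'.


Scanning each character of 'lutegdo':
  Position 1: 'l' -> consonant (running count: 0)
  Position 2: 'u' -> vowel (running count: 1)
  Position 3: 't' -> consonant (running count: 1)
  Position 4: 'e' -> vowel (running count: 2)
  Position 5: 'g' -> consonant (running count: 2)
  Position 6: 'd' -> consonant (running count: 2)
  Position 7: 'o' -> vowel (running count: 3)
Total vowels: 3

3


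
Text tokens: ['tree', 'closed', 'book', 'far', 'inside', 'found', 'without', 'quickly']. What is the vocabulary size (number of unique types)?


Listing all tokens and tracking unique types:
  Token 1: 'tree' -> NEW (unique so far: 1)
  Token 2: 'closed' -> NEW (unique so far: 2)
  Token 3: 'book' -> NEW (unique so far: 3)
  Token 4: 'far' -> NEW (unique so far: 4)
  Token 5: 'inside' -> NEW (unique so far: 5)
  Token 6: 'found' -> NEW (unique so far: 6)
  Token 7: 'without' -> NEW (unique so far: 7)
  Token 8: 'quickly' -> NEW (unique so far: 8)
Unique types: ('book', 'closed', 'far', 'found', 'inside', 'quickly', 'tree', 'without')
Vocabulary size: 8

8


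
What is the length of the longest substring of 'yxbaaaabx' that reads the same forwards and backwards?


Scanning 'yxbaaaabx' for palindromic substrings.
Substring at positions 1-8: 'xbaaaabx'.
Check: reverse('xbaaaabx') = 'xbaaaabx' -> palindrome confirmed.
Neighbouring characters ('y' / '-') break symmetry, so it cannot extend further.
No longer palindromic substring exists; longest length = 8

8


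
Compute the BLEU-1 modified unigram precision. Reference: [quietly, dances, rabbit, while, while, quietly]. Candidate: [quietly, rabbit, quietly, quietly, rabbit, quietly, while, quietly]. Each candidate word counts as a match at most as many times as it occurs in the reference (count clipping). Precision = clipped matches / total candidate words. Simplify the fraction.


Reference word counts: {'dances': 1, 'quietly': 2, 'rabbit': 1, 'while': 2}
Checking each candidate word (with clipping):
  'quietly' -> in reference (ref count 2, used 1/2) -> match (matches: 1)
  'rabbit' -> in reference (ref count 1, used 1/1) -> match (matches: 2)
  'quietly' -> in reference (ref count 2, used 2/2) -> match (matches: 3)
  'quietly' -> ref count 2 already used up (2/2) -> clipped, no match (matches: 3)
  'rabbit' -> ref count 1 already used up (1/1) -> clipped, no match (matches: 3)
  'quietly' -> ref count 2 already used up (2/2) -> clipped, no match (matches: 3)
  'while' -> in reference (ref count 2, used 1/2) -> match (matches: 4)
  'quietly' -> ref count 2 already used up (2/2) -> clipped, no match (matches: 4)
Clipped matches: 4, Candidate length: 8
Precision = 4/8 = 1/2

1/2


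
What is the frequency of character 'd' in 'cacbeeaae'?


Scanning 'cacbeeaae' for 'd':
  No matches found.
Total occurrences of 'd': 0

0


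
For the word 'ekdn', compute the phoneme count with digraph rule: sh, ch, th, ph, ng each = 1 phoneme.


Parsing 'ekdn' greedily, digraphs first:
  'e' -> vowel phoneme (phonemes so far: 1)
  'k' -> consonant phoneme (phonemes so far: 2)
  'd' -> consonant phoneme (phonemes so far: 3)
  'n' -> consonant phoneme (phonemes so far: 4)
Total phonemes: 4

4


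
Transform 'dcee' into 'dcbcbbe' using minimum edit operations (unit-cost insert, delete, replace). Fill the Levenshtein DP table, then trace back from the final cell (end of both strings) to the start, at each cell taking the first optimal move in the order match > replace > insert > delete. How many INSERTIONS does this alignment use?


Edit distance = 4. Backtracking from cell (4, 7) with preference match > replace > insert > delete,
then listing the resulting alignment 'dcee' -> 'dcbcbbe' left to right:
  Step 1: keep 'd'
  Step 2: insert 'c' [insertion #1]
  Step 3: insert 'b' [insertion #2]
  Step 4: keep 'c'
  Step 5: insert 'b' [insertion #3]
  Step 6: replace e->b
  Step 7: keep 'e'
Total insertions: 3

3


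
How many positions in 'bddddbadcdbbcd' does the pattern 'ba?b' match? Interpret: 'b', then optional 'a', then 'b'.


Pattern: ba?b means 'b', then optional 'a', then 'b'.
Scanning 'bddddbadcdbbcd' position-by-position:
  Pos 0: window 'bdd' -> no
  Pos 1: window 'ddd' -> no
  Pos 2: window 'ddd' -> no
  Pos 3: window 'ddb' -> no
  Pos 4: window 'dba' -> no
  Pos 5: window 'bad' -> no
  Pos 6: window 'adc' -> no
  Pos 7: window 'dcd' -> no
  Pos 8: window 'cdb' -> no
  Pos 9: window 'dbb' -> no
  Pos 10: window 'bbc' -> MATCH
  Pos 11: window 'bcd' -> no
  Pos 12: window 'cd' -> no
  Pos 13: window 'd' -> no
Total matches: 1

1


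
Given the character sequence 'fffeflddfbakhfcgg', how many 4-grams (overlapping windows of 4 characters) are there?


String 'fffeflddfbakhfcgg' has length L = 17.
Number of overlapping n-grams = L - n + 1
Substituting: 17 - 4 + 1 = 14

14


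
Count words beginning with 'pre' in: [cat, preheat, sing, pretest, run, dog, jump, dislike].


Checking each word for prefix 'pre':
  'cat' -> no (count: 0)
  'preheat' -> YES, starts with 'pre' (count: 1)
  'sing' -> no (count: 1)
  'pretest' -> YES, starts with 'pre' (count: 2)
  'run' -> no (count: 2)
  'dog' -> no (count: 2)
  'jump' -> no (count: 2)
  'dislike' -> no (count: 2)
Total with prefix 'pre': 2

2


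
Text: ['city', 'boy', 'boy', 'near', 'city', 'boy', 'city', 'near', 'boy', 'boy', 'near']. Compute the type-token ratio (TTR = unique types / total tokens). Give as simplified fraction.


Tokens: 11
Unique types: ('boy', 'city', 'near') = 3
TTR = 3/11
Already in lowest terms.

3/11


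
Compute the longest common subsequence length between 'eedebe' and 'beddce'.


DP table for LCS of 'eedebe' and 'beddce':
       b  e  d  d  c  e
    0  0  0  0  0  0  0
  e 0  0  1  1  1  1  1
  e 0  0  1  1  1  1  2
  d 0  0  1  2  2  2  2
  e 0  0  1  2  2  2  3
  b 0  1  1  2  2  2  3
  e 0  1  2  2  2  2  3
LCS: 'ede'
LCS length = 3

3


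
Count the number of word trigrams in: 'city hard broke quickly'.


Word trigrams from [4] words:
  Trigram 1: (city hard broke)
  Trigram 2: (hard broke quickly)
Total word trigrams: 4 - 2 = 2

2


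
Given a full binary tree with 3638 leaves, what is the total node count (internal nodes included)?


Leaf nodes (terminals): 3638
Internal nodes = n - 1 = 3638 - 1 = 3637
Total = leaves + internal = 3638 + 3637 = 7275

7275


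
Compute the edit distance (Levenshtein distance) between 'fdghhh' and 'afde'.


Building DP table for s1='fdghhh' (len 6) and s2='afde' (len 4):
       a  f  d  e
    0  1  2  3  4
  f 1  1  1  2  3
  d 2  2  2  1  2
  g 3  3  3  2  2
  h 4  4  4  3  3
  h 5  5  5  4  4
  h 6  6  6  5  5
Edit distance = dp[6][4] = 5

5


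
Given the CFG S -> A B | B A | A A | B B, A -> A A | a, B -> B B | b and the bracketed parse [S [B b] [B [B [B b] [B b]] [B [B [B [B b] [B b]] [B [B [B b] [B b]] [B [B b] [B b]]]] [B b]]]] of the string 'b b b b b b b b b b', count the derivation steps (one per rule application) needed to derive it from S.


Every bracketed nonterminal node [X ...] in the tree is produced by exactly one rule application.
Reading the tree off as a leftmost derivation:
  Step 1: S  =>  B B   (applied S -> B B)
  Step 2: B B  =>  b B   (applied B -> b)
  Step 3: b B  =>  b B B   (applied B -> B B)
  Step 4: b B B  =>  b B B B   (applied B -> B B)
  Step 5: b B B B  =>  b b B B   (applied B -> b)
  Step 6: b b B B  =>  b b b B   (applied B -> b)
  Step 7: b b b B  =>  b b b B B   (applied B -> B B)
  Step 8: b b b B B  =>  b b b B B B   (applied B -> B B)
  Step 9: b b b B B B  =>  b b b B B B B   (applied B -> B B)
  Step 10: b b b B B B B  =>  b b b b B B B   (applied B -> b)
  Step 11: b b b b B B B  =>  b b b b b B B   (applied B -> b)
  Step 12: b b b b b B B  =>  b b b b b B B B   (applied B -> B B)
  Step 13: b b b b b B B B  =>  b b b b b B B B B   (applied B -> B B)
  Step 14: b b b b b B B B B  =>  b b b b b b B B B   (applied B -> b)
  Step 15: b b b b b b B B B  =>  b b b b b b b B B   (applied B -> b)
  Step 16: b b b b b b b B B  =>  b b b b b b b B B B   (applied B -> B B)
  Step 17: b b b b b b b B B B  =>  b b b b b b b b B B   (applied B -> b)
  Step 18: b b b b b b b b B B  =>  b b b b b b b b b B   (applied B -> b)
  Step 19: b b b b b b b b b B  =>  b b b b b b b b b b   (applied B -> b)
Final yield: b b b b b b b b b b
Total rewrite steps: 19

19


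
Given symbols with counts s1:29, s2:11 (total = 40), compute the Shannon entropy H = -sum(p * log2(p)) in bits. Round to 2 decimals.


Computing entropy H = -sum(p_i * log2(p_i)):
  s1: p = 29/40 = 0.7250, -p*log2(p) = 0.3364
  s2: p = 11/40 = 0.2750, -p*log2(p) = 0.5122
H = sum of terms = 0.8486
Rounded to 2 decimals: 0.85

0.85


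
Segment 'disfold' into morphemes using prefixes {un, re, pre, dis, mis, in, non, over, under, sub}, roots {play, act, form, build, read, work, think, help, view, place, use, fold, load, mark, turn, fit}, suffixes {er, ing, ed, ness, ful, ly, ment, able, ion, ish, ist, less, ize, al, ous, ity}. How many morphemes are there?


Segmenting 'disfold' against the inventory:
  'dis' -> prefix (morpheme 1)
  'fold' -> root (morpheme 2)
Total morphemes: 2

2


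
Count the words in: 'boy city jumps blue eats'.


Counting words by splitting on spaces:
  Word 1: 'boy'
  Word 2: 'city'
  Word 3: 'jumps'
  Word 4: 'blue'
  Word 5: 'eats'
Total words: 5

5


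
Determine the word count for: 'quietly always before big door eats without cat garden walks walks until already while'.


Counting words by splitting on spaces:
  Word 1: 'quietly'
  Word 2: 'always'
  Word 3: 'before'
  Word 4: 'big'
  Word 5: 'door'
  Word 6: 'eats'
  Word 7: 'without'
  Word 8: 'cat'
  Word 9: 'garden'
  Word 10: 'walks'
  Word 11: 'walks'
  Word 12: 'until'
  Word 13: 'already'
  Word 14: 'while'
Total words: 14

14


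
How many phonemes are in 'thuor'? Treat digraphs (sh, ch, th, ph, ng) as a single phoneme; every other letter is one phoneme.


Parsing 'thuor' greedily, digraphs first:
  'th' -> digraph (1 consonant phoneme) (phonemes so far: 1)
  'u' -> vowel phoneme (phonemes so far: 2)
  'o' -> vowel phoneme (phonemes so far: 3)
  'r' -> consonant phoneme (phonemes so far: 4)
Total phonemes: 4

4


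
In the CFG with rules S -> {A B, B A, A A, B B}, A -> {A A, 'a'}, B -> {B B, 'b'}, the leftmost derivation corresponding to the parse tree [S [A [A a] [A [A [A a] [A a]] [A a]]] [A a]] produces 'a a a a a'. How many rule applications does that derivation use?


Every bracketed nonterminal node [X ...] in the tree is produced by exactly one rule application.
Reading the tree off as a leftmost derivation:
  Step 1: S  =>  A A   (applied S -> A A)
  Step 2: A A  =>  A A A   (applied A -> A A)
  Step 3: A A A  =>  a A A   (applied A -> a)
  Step 4: a A A  =>  a A A A   (applied A -> A A)
  Step 5: a A A A  =>  a A A A A   (applied A -> A A)
  Step 6: a A A A A  =>  a a A A A   (applied A -> a)
  Step 7: a a A A A  =>  a a a A A   (applied A -> a)
  Step 8: a a a A A  =>  a a a a A   (applied A -> a)
  Step 9: a a a a A  =>  a a a a a   (applied A -> a)
Final yield: a a a a a
Total rewrite steps: 9

9


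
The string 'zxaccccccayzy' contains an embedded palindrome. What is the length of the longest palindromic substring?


Scanning 'zxaccccccayzy' for palindromic substrings.
Substring at positions 2-9: 'acccccca'.
Check: reverse('acccccca') = 'acccccca' -> palindrome confirmed.
Neighbouring characters ('x' / 'y') break symmetry, so it cannot extend further.
No longer palindromic substring exists; longest length = 8

8


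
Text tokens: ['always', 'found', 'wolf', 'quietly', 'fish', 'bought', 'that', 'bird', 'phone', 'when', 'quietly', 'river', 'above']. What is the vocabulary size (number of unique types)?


Listing all tokens and tracking unique types:
  Token 1: 'always' -> NEW (unique so far: 1)
  Token 2: 'found' -> NEW (unique so far: 2)
  Token 3: 'wolf' -> NEW (unique so far: 3)
  Token 4: 'quietly' -> NEW (unique so far: 4)
  Token 5: 'fish' -> NEW (unique so far: 5)
  Token 6: 'bought' -> NEW (unique so far: 6)
  Token 7: 'that' -> NEW (unique so far: 7)
  Token 8: 'bird' -> NEW (unique so far: 8)
  Token 9: 'phone' -> NEW (unique so far: 9)
  Token 10: 'when' -> NEW (unique so far: 10)
  Token 11: 'quietly' -> duplicate (unique so far: 10)
  Token 12: 'river' -> NEW (unique so far: 11)
  Token 13: 'above' -> NEW (unique so far: 12)
Unique types: ('above', 'always', 'bird', 'bought', 'fish', 'found', 'phone', 'quietly', 'river', 'that', 'when', 'wolf')
Vocabulary size: 12

12


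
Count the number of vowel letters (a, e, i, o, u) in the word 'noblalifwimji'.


Scanning each character of 'noblalifwimji':
  Position 1: 'n' -> consonant (running count: 0)
  Position 2: 'o' -> vowel (running count: 1)
  Position 3: 'b' -> consonant (running count: 1)
  Position 4: 'l' -> consonant (running count: 1)
  Position 5: 'a' -> vowel (running count: 2)
  Position 6: 'l' -> consonant (running count: 2)
  Position 7: 'i' -> vowel (running count: 3)
  Position 8: 'f' -> consonant (running count: 3)
  Position 9: 'w' -> consonant (running count: 3)
  Position 10: 'i' -> vowel (running count: 4)
  Position 11: 'm' -> consonant (running count: 4)
  Position 12: 'j' -> consonant (running count: 4)
  Position 13: 'i' -> vowel (running count: 5)
Total vowels: 5

5


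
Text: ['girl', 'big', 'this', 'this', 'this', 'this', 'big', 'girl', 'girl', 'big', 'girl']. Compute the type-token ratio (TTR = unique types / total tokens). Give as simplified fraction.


Tokens: 11
Unique types: ('big', 'girl', 'this') = 3
TTR = 3/11
Already in lowest terms.

3/11


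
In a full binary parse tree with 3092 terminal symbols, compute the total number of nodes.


Leaf nodes (terminals): 3092
Internal nodes = n - 1 = 3092 - 1 = 3091
Total = leaves + internal = 3092 + 3091 = 6183

6183


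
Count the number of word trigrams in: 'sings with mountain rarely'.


Word trigrams from [4] words:
  Trigram 1: (sings with mountain)
  Trigram 2: (with mountain rarely)
Total word trigrams: 4 - 2 = 2

2


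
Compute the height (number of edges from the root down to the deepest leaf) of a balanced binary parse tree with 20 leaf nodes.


In a balanced binary tree with n leaves the deepest leaf is ceil(log2(n)) edges below the root.
log2(20) = 4.3219
ceil(4.3219) = 5
height (edges) = 5

5


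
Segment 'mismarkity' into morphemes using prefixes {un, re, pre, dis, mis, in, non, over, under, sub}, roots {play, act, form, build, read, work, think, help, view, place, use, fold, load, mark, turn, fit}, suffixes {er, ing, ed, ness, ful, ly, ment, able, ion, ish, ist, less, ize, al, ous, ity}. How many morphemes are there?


Segmenting 'mismarkity' against the inventory:
  'mis' -> prefix (morpheme 1)
  'mark' -> root (morpheme 2)
  'ity' -> suffix (morpheme 3)
Total morphemes: 3

3


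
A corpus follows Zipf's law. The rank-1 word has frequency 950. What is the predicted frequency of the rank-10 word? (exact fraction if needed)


Zipf's law: freq(rank) = f1 / rank
f1 = 950, rank = 10
freq = 950 / 10
= 95

95


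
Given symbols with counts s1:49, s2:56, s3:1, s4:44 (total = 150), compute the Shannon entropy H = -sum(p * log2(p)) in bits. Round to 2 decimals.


Computing entropy H = -sum(p_i * log2(p_i)):
  s1: p = 49/150 = 0.3267, -p*log2(p) = 0.5273
  s2: p = 56/150 = 0.3733, -p*log2(p) = 0.5307
  s3: p = 1/150 = 0.0067, -p*log2(p) = 0.0482
  s4: p = 44/150 = 0.2933, -p*log2(p) = 0.5190
H = sum of terms = 1.6252
Rounded to 2 decimals: 1.63

1.63


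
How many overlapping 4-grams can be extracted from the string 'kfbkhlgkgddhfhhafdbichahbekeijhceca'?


String 'kfbkhlgkgddhfhhafdbichahbekeijhceca' has length L = 35.
Number of overlapping n-grams = L - n + 1
Substituting: 35 - 4 + 1 = 32

32


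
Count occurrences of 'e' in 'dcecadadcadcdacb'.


Scanning 'dcecadadcadcdacb' for 'e':
  Position 2: 'e' -> MATCH (count: 1)
Total occurrences of 'e': 1

1


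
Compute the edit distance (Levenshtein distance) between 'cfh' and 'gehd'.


Building DP table for s1='cfh' (len 3) and s2='gehd' (len 4):
       g  e  h  d
    0  1  2  3  4
  c 1  1  2  3  4
  f 2  2  2  3  4
  h 3  3  3  2  3
Edit distance = dp[3][4] = 3

3


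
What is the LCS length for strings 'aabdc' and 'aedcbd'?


DP table for LCS of 'aabdc' and 'aedcbd':
       a  e  d  c  b  d
    0  0  0  0  0  0  0
  a 0  1  1  1  1  1  1
  a 0  1  1  1  1  1  1
  b 0  1  1  1  1  2  2
  d 0  1  1  2  2  2  3
  c 0  1  1  2  3  3  3
LCS: 'abd'
LCS length = 3

3


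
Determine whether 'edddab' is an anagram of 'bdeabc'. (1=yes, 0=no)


Sort characters of 'edddab': 'abddde'
Sort characters of 'bdeabc': 'abbcde'
Sorted forms differ -> they are NOT anagrams
Result: 0

0


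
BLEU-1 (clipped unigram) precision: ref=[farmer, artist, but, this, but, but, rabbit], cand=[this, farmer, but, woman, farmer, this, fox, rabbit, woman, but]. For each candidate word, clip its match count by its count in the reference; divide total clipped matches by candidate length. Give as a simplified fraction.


Reference word counts: {'artist': 1, 'but': 3, 'farmer': 1, 'rabbit': 1, 'this': 1}
Checking each candidate word (with clipping):
  'this' -> in reference (ref count 1, used 1/1) -> match (matches: 1)
  'farmer' -> in reference (ref count 1, used 1/1) -> match (matches: 2)
  'but' -> in reference (ref count 3, used 1/3) -> match (matches: 3)
  'woman' -> not in reference -> no match (matches: 3)
  'farmer' -> ref count 1 already used up (1/1) -> clipped, no match (matches: 3)
  'this' -> ref count 1 already used up (1/1) -> clipped, no match (matches: 3)
  'fox' -> not in reference -> no match (matches: 3)
  'rabbit' -> in reference (ref count 1, used 1/1) -> match (matches: 4)
  'woman' -> not in reference -> no match (matches: 4)
  'but' -> in reference (ref count 3, used 2/3) -> match (matches: 5)
Clipped matches: 5, Candidate length: 10
Precision = 5/10 = 1/2

1/2


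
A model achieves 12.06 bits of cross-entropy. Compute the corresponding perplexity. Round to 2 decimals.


Perplexity formula: PP = 2^H
H = 12.06
PP = 2^12.06
Decompose: 2^12.06 = 2^12 * 2^0.06
2^12 = 4096, 2^0.06 ~ 1.0424658
PP ~ 4096 * 1.0424658 = 4269.9399168
Rounded to 2 decimals: 4269.94

4269.94


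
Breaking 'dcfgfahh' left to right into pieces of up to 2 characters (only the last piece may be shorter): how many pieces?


'dcfgfahh' has 8 characters.
Chunking with max size 2:
  Chunk 1: 'dc' (positions 0-1)
  Chunk 2: 'fg' (positions 2-3)
  Chunk 3: 'fa' (positions 4-5)
  Chunk 4: 'hh' (positions 6-7)
Total chunks: ceil(8 / 2) = 4

4


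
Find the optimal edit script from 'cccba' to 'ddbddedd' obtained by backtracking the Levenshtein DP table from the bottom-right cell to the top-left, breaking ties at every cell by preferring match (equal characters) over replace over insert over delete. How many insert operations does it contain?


Edit distance = 8. Backtracking from cell (5, 8) with preference match > replace > insert > delete,
then listing the resulting alignment 'cccba' -> 'ddbddedd' left to right:
  Step 1: insert 'd' [insertion #1]
  Step 2: insert 'd' [insertion #2]
  Step 3: insert 'b' [insertion #3]
  Step 4: replace c->d
  Step 5: replace c->d
  Step 6: replace c->e
  Step 7: replace b->d
  Step 8: replace a->d
Total insertions: 3

3


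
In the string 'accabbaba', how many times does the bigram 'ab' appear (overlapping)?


Scanning 'accabbaba' for bigram 'ab':
  Position 0: 'ac' -> no
  Position 1: 'cc' -> no
  Position 2: 'ca' -> no
  Position 3: 'ab' -> MATCH
  Position 4: 'bb' -> no
  Position 5: 'ba' -> no
  Position 6: 'ab' -> MATCH
  Position 7: 'ba' -> no
Total matches: 2

2


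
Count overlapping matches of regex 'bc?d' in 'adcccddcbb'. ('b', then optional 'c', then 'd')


Pattern: bc?d means 'b', then optional 'c', then 'd'.
Scanning 'adcccddcbb' position-by-position:
  Pos 0: window 'adc' -> no
  Pos 1: window 'dcc' -> no
  Pos 2: window 'ccc' -> no
  Pos 3: window 'ccd' -> no
  Pos 4: window 'cdd' -> no
  Pos 5: window 'ddc' -> no
  Pos 6: window 'dcb' -> no
  Pos 7: window 'cbb' -> no
  Pos 8: window 'bb' -> no
  Pos 9: window 'b' -> no
Total matches: 0

0


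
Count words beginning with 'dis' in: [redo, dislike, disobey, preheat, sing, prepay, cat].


Checking each word for prefix 'dis':
  'redo' -> no (count: 0)
  'dislike' -> YES, starts with 'dis' (count: 1)
  'disobey' -> YES, starts with 'dis' (count: 2)
  'preheat' -> no (count: 2)
  'sing' -> no (count: 2)
  'prepay' -> no (count: 2)
  'cat' -> no (count: 2)
Total with prefix 'dis': 2

2


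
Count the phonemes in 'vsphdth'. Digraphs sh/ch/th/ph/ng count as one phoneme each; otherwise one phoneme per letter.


Parsing 'vsphdth' greedily, digraphs first:
  'v' -> consonant phoneme (phonemes so far: 1)
  's' -> consonant phoneme (phonemes so far: 2)
  'ph' -> digraph (1 consonant phoneme) (phonemes so far: 3)
  'd' -> consonant phoneme (phonemes so far: 4)
  'th' -> digraph (1 consonant phoneme) (phonemes so far: 5)
Total phonemes: 5

5


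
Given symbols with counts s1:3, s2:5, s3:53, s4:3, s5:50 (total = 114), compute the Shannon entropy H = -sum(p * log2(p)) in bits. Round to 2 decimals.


Computing entropy H = -sum(p_i * log2(p_i)):
  s1: p = 3/114 = 0.0263, -p*log2(p) = 0.1381
  s2: p = 5/114 = 0.0439, -p*log2(p) = 0.1978
  s3: p = 53/114 = 0.4649, -p*log2(p) = 0.5137
  s4: p = 3/114 = 0.0263, -p*log2(p) = 0.1381
  s5: p = 50/114 = 0.4386, -p*log2(p) = 0.5215
H = sum of terms = 1.5092
Rounded to 2 decimals: 1.51

1.51


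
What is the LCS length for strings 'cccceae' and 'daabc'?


DP table for LCS of 'cccceae' and 'daabc':
       d  a  a  b  c
    0  0  0  0  0  0
  c 0  0  0  0  0  1
  c 0  0  0  0  0  1
  c 0  0  0  0  0  1
  c 0  0  0  0  0  1
  e 0  0  0  0  0  1
  a 0  0  1  1  1  1
  e 0  0  1  1  1  1
LCS: 'c'
LCS length = 1

1


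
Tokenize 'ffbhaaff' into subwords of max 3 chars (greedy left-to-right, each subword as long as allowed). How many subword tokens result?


'ffbhaaff' has 8 characters.
Chunking with max size 3:
  Chunk 1: 'ffb' (positions 0-2)
  Chunk 2: 'haa' (positions 3-5)
  Chunk 3: 'ff' (positions 6-7)
Total chunks: ceil(8 / 3) = 3

3


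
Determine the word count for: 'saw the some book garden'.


Counting words by splitting on spaces:
  Word 1: 'saw'
  Word 2: 'the'
  Word 3: 'some'
  Word 4: 'book'
  Word 5: 'garden'
Total words: 5

5


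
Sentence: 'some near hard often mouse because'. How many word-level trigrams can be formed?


Word trigrams from [6] words:
  Trigram 1: (some near hard)
  Trigram 2: (near hard often)
  Trigram 3: (hard often mouse)
  Trigram 4: (often mouse because)
Total word trigrams: 6 - 2 = 4

4


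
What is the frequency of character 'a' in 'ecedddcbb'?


Scanning 'ecedddcbb' for 'a':
  No matches found.
Total occurrences of 'a': 0

0


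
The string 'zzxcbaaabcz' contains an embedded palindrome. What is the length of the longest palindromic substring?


Scanning 'zzxcbaaabcz' for palindromic substrings.
Substring at positions 3-9: 'cbaaabc'.
Check: reverse('cbaaabc') = 'cbaaabc' -> palindrome confirmed.
Neighbouring characters ('x' / 'z') break symmetry, so it cannot extend further.
No longer palindromic substring exists; longest length = 7

7


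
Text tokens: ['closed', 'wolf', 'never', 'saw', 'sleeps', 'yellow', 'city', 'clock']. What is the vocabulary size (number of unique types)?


Listing all tokens and tracking unique types:
  Token 1: 'closed' -> NEW (unique so far: 1)
  Token 2: 'wolf' -> NEW (unique so far: 2)
  Token 3: 'never' -> NEW (unique so far: 3)
  Token 4: 'saw' -> NEW (unique so far: 4)
  Token 5: 'sleeps' -> NEW (unique so far: 5)
  Token 6: 'yellow' -> NEW (unique so far: 6)
  Token 7: 'city' -> NEW (unique so far: 7)
  Token 8: 'clock' -> NEW (unique so far: 8)
Unique types: ('city', 'clock', 'closed', 'never', 'saw', 'sleeps', 'wolf', 'yellow')
Vocabulary size: 8

8


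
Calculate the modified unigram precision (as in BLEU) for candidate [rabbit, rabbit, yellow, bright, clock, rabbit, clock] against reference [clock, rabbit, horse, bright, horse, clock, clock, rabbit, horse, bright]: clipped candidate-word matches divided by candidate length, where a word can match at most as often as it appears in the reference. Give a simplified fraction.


Reference word counts: {'bright': 2, 'clock': 3, 'horse': 3, 'rabbit': 2}
Checking each candidate word (with clipping):
  'rabbit' -> in reference (ref count 2, used 1/2) -> match (matches: 1)
  'rabbit' -> in reference (ref count 2, used 2/2) -> match (matches: 2)
  'yellow' -> not in reference -> no match (matches: 2)
  'bright' -> in reference (ref count 2, used 1/2) -> match (matches: 3)
  'clock' -> in reference (ref count 3, used 1/3) -> match (matches: 4)
  'rabbit' -> ref count 2 already used up (2/2) -> clipped, no match (matches: 4)
  'clock' -> in reference (ref count 3, used 2/3) -> match (matches: 5)
Clipped matches: 5, Candidate length: 7
Precision = 5/7

5/7


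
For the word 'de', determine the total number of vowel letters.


Scanning each character of 'de':
  Position 1: 'd' -> consonant (running count: 0)
  Position 2: 'e' -> vowel (running count: 1)
Total vowels: 1

1


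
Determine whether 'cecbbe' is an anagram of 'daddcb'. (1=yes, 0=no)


Sort characters of 'cecbbe': 'bbccee'
Sort characters of 'daddcb': 'abcddd'
Sorted forms differ -> they are NOT anagrams
Result: 0

0


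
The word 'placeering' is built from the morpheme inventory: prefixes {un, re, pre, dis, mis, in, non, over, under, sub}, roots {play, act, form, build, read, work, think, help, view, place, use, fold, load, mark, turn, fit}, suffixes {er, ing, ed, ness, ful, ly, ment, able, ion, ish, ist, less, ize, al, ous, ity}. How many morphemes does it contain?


Segmenting 'placeering' against the inventory:
  'place' -> root (morpheme 1)
  'er' -> suffix (morpheme 2)
  'ing' -> suffix (morpheme 3)
Total morphemes: 3

3


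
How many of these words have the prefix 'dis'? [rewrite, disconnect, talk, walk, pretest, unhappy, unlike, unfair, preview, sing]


Checking each word for prefix 'dis':
  'rewrite' -> no (count: 0)
  'disconnect' -> YES, starts with 'dis' (count: 1)
  'talk' -> no (count: 1)
  'walk' -> no (count: 1)
  'pretest' -> no (count: 1)
  'unhappy' -> no (count: 1)
  'unlike' -> no (count: 1)
  'unfair' -> no (count: 1)
  'preview' -> no (count: 1)
  'sing' -> no (count: 1)
Total with prefix 'dis': 1

1


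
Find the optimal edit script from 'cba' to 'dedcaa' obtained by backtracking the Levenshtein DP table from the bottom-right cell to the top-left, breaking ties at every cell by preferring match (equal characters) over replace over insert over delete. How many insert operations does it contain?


Edit distance = 4. Backtracking from cell (3, 6) with preference match > replace > insert > delete,
then listing the resulting alignment 'cba' -> 'dedcaa' left to right:
  Step 1: insert 'd' [insertion #1]
  Step 2: insert 'e' [insertion #2]
  Step 3: insert 'd' [insertion #3]
  Step 4: keep 'c'
  Step 5: replace b->a
  Step 6: keep 'a'
Total insertions: 3

3


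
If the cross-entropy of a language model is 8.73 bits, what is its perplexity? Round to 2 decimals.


Perplexity formula: PP = 2^H
H = 8.73
PP = 2^8.73
Decompose: 2^8.73 = 2^8 * 2^0.73
2^8 = 256, 2^0.73 ~ 1.6586391
PP ~ 256 * 1.6586391 = 424.6116096
Rounded to 2 decimals: 424.61

424.61


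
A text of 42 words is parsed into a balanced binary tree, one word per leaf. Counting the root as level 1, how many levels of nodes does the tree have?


In a balanced binary tree with n leaves the deepest leaf is ceil(log2(n)) edges below the root,
so counting node levels inclusive of root and leaves gives ceil(log2(n)) + 1 levels.
log2(42) = 5.3923
ceil(5.3923) = 6
levels = 6 + 1 = 7

7


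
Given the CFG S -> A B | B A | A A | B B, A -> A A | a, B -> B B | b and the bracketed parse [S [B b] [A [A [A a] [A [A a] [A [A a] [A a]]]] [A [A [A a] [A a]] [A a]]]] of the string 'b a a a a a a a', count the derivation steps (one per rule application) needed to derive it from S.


Every bracketed nonterminal node [X ...] in the tree is produced by exactly one rule application.
Reading the tree off as a leftmost derivation:
  Step 1: S  =>  B A   (applied S -> B A)
  Step 2: B A  =>  b A   (applied B -> b)
  Step 3: b A  =>  b A A   (applied A -> A A)
  Step 4: b A A  =>  b A A A   (applied A -> A A)
  Step 5: b A A A  =>  b a A A   (applied A -> a)
  Step 6: b a A A  =>  b a A A A   (applied A -> A A)
  Step 7: b a A A A  =>  b a a A A   (applied A -> a)
  Step 8: b a a A A  =>  b a a A A A   (applied A -> A A)
  Step 9: b a a A A A  =>  b a a a A A   (applied A -> a)
  Step 10: b a a a A A  =>  b a a a a A   (applied A -> a)
  Step 11: b a a a a A  =>  b a a a a A A   (applied A -> A A)
  Step 12: b a a a a A A  =>  b a a a a A A A   (applied A -> A A)
  Step 13: b a a a a A A A  =>  b a a a a a A A   (applied A -> a)
  Step 14: b a a a a a A A  =>  b a a a a a a A   (applied A -> a)
  Step 15: b a a a a a a A  =>  b a a a a a a a   (applied A -> a)
Final yield: b a a a a a a a
Total rewrite steps: 15

15


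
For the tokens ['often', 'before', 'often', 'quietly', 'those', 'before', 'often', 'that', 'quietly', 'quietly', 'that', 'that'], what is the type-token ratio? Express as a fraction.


Tokens: 12
Unique types: ('before', 'often', 'quietly', 'that', 'those') = 5
TTR = 5/12
Already in lowest terms.

5/12
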